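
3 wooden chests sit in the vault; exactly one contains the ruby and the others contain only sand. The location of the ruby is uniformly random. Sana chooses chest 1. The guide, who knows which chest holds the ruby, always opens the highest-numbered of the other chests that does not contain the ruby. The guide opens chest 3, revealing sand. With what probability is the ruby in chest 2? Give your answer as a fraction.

1/2

Consider each possible location of the ruby in turn.
If it is in either of chests 1 and 2 (prior 1/3 each): chest 3 is the highest-numbered option available, probability 1; weight (1/3)·1 = 1/3 each.
If it is in chest 3 (prior 1/3): the guide opened chest 3, so this case is ruled out; weight (1/3)·0 = 0.
The weights sum to 2/3.
So P(the ruby in chest 2 | the guide opened chest 3) = (1/3) / (2/3) = 1/2.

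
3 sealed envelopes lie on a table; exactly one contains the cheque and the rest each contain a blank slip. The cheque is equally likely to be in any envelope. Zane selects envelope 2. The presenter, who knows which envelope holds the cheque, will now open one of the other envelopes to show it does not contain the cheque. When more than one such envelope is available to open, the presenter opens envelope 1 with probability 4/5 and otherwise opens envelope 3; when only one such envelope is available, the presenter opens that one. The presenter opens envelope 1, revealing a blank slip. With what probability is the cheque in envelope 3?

5/9

Condition on the true location of the cheque.
If it is in envelope 1 (prior 1/3): the presenter opened envelope 1, so this case is ruled out; weight (1/3)·0 = 0.
If it is in envelope 2 (prior 1/3): envelope 1 is available, opened with probability 4/5; weight (1/3)·(4/5) = 4/15.
If it is in envelope 3 (prior 1/3): only envelope 1 is available, probability 1; weight (1/3)·1 = 1/3.
The weights sum to 3/5.
So P(the cheque in envelope 3 | the presenter opened envelope 1) = (1/3) / (3/5) = 5/9.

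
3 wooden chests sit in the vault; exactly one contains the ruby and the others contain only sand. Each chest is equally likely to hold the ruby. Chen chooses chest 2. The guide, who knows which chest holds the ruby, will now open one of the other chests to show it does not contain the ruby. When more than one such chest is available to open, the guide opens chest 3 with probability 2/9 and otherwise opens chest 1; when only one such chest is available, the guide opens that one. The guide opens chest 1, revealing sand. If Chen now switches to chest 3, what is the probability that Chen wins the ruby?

9/16

Apply Bayes' rule, conditioning on where the ruby actually is.
If it is in chest 1 (prior 1/3): the guide opened chest 1, so this case is ruled out; weight (1/3)·0 = 0.
If it is in chest 2 (prior 1/3): chest 3 is available but not opened, probability 7/9; weight (1/3)·(7/9) = 7/27.
If it is in chest 3 (prior 1/3): only chest 1 is available, probability 1; weight (1/3)·1 = 1/3.
The weights sum to 16/27.
So P(the ruby in chest 3 | the guide opened chest 1) = (1/3) / (16/27) = 9/16.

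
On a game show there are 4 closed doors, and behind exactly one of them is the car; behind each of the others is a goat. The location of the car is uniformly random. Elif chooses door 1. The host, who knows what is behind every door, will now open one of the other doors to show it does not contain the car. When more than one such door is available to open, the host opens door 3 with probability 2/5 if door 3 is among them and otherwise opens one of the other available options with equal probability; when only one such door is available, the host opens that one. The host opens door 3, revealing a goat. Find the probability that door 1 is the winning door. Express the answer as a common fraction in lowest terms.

1/3

Consider each possible location of the car in turn.
If it is behind any of doors 1, 2, and 4 (prior 1/4 each): door 3 is available, opened with probability 2/5; weight (1/4)·(2/5) = 1/10 each.
If it is behind door 3 (prior 1/4): the host opened door 3, so this case is ruled out; weight (1/4)·0 = 0.
The weights sum to 3/10.
So P(the car behind door 1 | the host opened door 3) = (1/10) / (3/10) = 1/3.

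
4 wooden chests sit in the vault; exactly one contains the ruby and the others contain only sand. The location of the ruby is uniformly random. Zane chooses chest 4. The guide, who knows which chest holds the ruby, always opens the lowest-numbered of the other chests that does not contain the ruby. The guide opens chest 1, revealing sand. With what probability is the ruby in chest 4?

Consider each possible location of the ruby in turn.
If it is in chest 1 (prior 1/4): the guide opened chest 1, so this case is ruled out; weight (1/4)·0 = 0.
If it is in any of chests 2, 3, and 4 (prior 1/4 each): chest 1 is the lowest-numbered option available, probability 1; weight (1/4)·1 = 1/4 each.
The weights sum to 3/4.
So P(the ruby in chest 4 | the guide opened chest 1) = (1/4) / (3/4) = 1/3.

1/3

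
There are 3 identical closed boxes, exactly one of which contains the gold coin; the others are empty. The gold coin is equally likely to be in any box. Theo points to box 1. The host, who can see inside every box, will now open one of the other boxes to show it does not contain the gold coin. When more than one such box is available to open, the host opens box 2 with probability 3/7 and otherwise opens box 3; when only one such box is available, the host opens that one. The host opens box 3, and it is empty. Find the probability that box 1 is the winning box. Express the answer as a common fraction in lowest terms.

Condition on the true location of the gold coin.
If it is in box 1 (prior 1/3): box 2 is available but not opened, probability 4/7; weight (1/3)·(4/7) = 4/21.
If it is in box 2 (prior 1/3): only box 3 is available, probability 1; weight (1/3)·1 = 1/3.
If it is in box 3 (prior 1/3): the host opened box 3, so this case is ruled out; weight (1/3)·0 = 0.
The weights sum to 11/21.
So P(the gold coin in box 1 | the host opened box 3) = (4/21) / (11/21) = 4/11.

4/11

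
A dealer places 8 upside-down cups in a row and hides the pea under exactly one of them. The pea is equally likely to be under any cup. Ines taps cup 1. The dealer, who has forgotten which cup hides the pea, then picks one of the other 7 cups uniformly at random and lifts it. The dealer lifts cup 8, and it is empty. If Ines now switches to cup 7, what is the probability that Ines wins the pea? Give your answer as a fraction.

1/7

Condition on the true location of the pea.
If it is under any of cups 1, 2, 3, 4, 5, 6, and 7 (prior 1/8 each): the dealer picks cup 8 with probability 1/7 regardless, and it is not the prize; weight (1/8)·(1/7) = 1/56 each.
If it is under cup 8 (prior 1/8): the dealer opened cup 8, so this case is ruled out; weight (1/8)·0 = 0.
The weights sum to 1/8.
So P(the pea under cup 7 | the dealer opened cup 8) = (1/56) / (1/8) = 1/7.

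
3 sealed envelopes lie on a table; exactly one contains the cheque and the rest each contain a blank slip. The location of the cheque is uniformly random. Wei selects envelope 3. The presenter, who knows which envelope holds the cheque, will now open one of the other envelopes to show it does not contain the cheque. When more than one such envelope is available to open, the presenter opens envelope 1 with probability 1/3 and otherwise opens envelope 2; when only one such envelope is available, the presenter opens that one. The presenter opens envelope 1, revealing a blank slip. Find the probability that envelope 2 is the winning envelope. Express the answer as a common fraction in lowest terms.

Consider each possible location of the cheque in turn.
If it is in envelope 1 (prior 1/3): the presenter opened envelope 1, so this case is ruled out; weight (1/3)·0 = 0.
If it is in envelope 2 (prior 1/3): only envelope 1 is available, probability 1; weight (1/3)·1 = 1/3.
If it is in envelope 3 (prior 1/3): envelope 1 is available, opened with probability 1/3; weight (1/3)·(1/3) = 1/9.
The weights sum to 4/9.
So P(the cheque in envelope 2 | the presenter opened envelope 1) = (1/3) / (4/9) = 3/4.

3/4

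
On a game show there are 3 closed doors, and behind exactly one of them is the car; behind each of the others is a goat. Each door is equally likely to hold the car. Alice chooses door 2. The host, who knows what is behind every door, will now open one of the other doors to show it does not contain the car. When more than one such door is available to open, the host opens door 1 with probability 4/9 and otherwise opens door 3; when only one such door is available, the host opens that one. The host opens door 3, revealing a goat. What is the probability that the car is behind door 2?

5/14

Consider each possible location of the car in turn.
If it is behind door 1 (prior 1/3): only door 3 is available, probability 1; weight (1/3)·1 = 1/3.
If it is behind door 2 (prior 1/3): door 1 is available but not opened, probability 5/9; weight (1/3)·(5/9) = 5/27.
If it is behind door 3 (prior 1/3): the host opened door 3, so this case is ruled out; weight (1/3)·0 = 0.
The weights sum to 14/27.
So P(the car behind door 2 | the host opened door 3) = (5/27) / (14/27) = 5/14.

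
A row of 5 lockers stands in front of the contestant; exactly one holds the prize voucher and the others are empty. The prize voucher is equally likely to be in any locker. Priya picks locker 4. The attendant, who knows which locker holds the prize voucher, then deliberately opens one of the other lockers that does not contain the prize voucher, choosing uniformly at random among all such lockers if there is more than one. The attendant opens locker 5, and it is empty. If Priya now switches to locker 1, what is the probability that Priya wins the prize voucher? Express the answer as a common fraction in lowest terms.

Consider each possible location of the prize voucher in turn.
If it is in any of lockers 1, 2, and 3 (prior 1/5 each): the attendant has 3 equally likely choices, so probability 1/3; weight (1/5)·(1/3) = 1/15 each.
If it is in locker 4 (prior 1/5): the attendant has 4 equally likely choices, so probability 1/4; weight (1/5)·(1/4) = 1/20.
If it is in locker 5 (prior 1/5): the attendant opened locker 5, so this case is ruled out; weight (1/5)·0 = 0.
The weights sum to 1/4.
So P(the prize voucher in locker 1 | the attendant opened locker 5) = (1/15) / (1/4) = 4/15.

4/15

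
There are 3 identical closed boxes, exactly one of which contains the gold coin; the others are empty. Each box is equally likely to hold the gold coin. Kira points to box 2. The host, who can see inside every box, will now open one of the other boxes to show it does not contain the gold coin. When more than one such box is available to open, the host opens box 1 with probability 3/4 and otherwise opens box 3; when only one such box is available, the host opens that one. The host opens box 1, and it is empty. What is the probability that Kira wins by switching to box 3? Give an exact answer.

4/7

Condition on the true location of the gold coin.
If it is in box 1 (prior 1/3): the host opened box 1, so this case is ruled out; weight (1/3)·0 = 0.
If it is in box 2 (prior 1/3): box 1 is available, opened with probability 3/4; weight (1/3)·(3/4) = 1/4.
If it is in box 3 (prior 1/3): only box 1 is available, probability 1; weight (1/3)·1 = 1/3.
The weights sum to 7/12.
So P(the gold coin in box 3 | the host opened box 1) = (1/3) / (7/12) = 4/7.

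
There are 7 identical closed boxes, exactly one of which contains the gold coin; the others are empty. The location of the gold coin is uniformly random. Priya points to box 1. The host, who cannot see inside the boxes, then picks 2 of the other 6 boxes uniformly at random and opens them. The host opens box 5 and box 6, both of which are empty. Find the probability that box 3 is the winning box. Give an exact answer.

1/5

Because the host chose which boxes to open without knowing where the gold coin is, the choice is independent of the prize location. Learning that none of the 2 opened boxes holds the gold coin simply rules out those 2 locations and leaves the remaining 5 boxes still equally likely by symmetry.
So P(the gold coin in box 3) = 1/5.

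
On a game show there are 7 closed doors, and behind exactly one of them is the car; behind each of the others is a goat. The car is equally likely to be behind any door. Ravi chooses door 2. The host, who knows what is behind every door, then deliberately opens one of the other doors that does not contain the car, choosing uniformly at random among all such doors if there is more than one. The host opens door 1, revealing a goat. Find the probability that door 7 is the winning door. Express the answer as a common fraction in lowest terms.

6/35

Consider each possible location of the car in turn.
If it is behind door 1 (prior 1/7): the host opened door 1, so this case is ruled out; weight (1/7)·0 = 0.
If it is behind door 2 (prior 1/7): the host has 6 equally likely choices, so probability 1/6; weight (1/7)·(1/6) = 1/42.
If it is behind any of doors 3, 4, 5, 6, and 7 (prior 1/7 each): the host has 5 equally likely choices, so probability 1/5; weight (1/7)·(1/5) = 1/35 each.
The weights sum to 1/6.
So P(the car behind door 7 | the host opened door 1) = (1/35) / (1/6) = 6/35.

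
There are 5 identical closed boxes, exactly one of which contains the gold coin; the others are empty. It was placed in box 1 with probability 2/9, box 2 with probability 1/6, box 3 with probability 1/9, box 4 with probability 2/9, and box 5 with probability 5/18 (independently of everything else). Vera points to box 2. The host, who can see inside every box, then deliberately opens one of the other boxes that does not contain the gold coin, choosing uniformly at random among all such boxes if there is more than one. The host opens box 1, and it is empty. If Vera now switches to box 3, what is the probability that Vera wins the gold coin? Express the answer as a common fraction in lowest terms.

Condition on the true location of the gold coin.
If it is in box 1 (prior 2/9): the host opened box 1, so this case is ruled out; weight (2/9)·0 = 0.
If it is in box 2 (prior 1/6): the host has 4 equally likely choices, so probability 1/4; weight (1/6)·(1/4) = 1/24.
If it is in box 3 (prior 1/9): the host has 3 equally likely choices, so probability 1/3; weight (1/9)·(1/3) = 1/27.
If it is in box 4 (prior 2/9): the host has 3 equally likely choices, so probability 1/3; weight (2/9)·(1/3) = 2/27.
If it is in box 5 (prior 5/18): the host has 3 equally likely choices, so probability 1/3; weight (5/18)·(1/3) = 5/54.
The weights sum to 53/216.
So P(the gold coin in box 3 | the host opened box 1) = (1/27) / (53/216) = 8/53.

8/53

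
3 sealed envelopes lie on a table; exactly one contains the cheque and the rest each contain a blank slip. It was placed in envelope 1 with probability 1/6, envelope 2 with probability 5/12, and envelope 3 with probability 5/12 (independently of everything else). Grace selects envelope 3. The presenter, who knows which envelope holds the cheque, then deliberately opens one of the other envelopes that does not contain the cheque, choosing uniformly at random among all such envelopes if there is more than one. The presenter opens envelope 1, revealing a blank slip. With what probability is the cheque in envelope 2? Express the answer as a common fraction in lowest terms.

Condition on the true location of the cheque.
If it is in envelope 1 (prior 1/6): the presenter opened envelope 1, so this case is ruled out; weight (1/6)·0 = 0.
If it is in envelope 2 (prior 5/12): the presenter has no choice, probability 1; weight (5/12)·1 = 5/12.
If it is in envelope 3 (prior 5/12): the presenter has 2 equally likely choices, so probability 1/2; weight (5/12)·(1/2) = 5/24.
The weights sum to 5/8.
So P(the cheque in envelope 2 | the presenter opened envelope 1) = (5/12) / (5/8) = 2/3.

2/3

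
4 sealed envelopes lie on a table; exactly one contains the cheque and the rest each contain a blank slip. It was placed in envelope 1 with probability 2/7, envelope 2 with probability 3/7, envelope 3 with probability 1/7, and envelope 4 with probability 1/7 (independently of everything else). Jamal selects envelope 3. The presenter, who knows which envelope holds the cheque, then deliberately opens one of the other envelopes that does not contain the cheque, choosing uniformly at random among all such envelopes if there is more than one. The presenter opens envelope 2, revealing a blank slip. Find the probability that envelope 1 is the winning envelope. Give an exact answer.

6/11

Condition on the true location of the cheque.
If it is in envelope 1 (prior 2/7): the presenter has 2 equally likely choices, so probability 1/2; weight (2/7)·(1/2) = 1/7.
If it is in envelope 2 (prior 3/7): the presenter opened envelope 2, so this case is ruled out; weight (3/7)·0 = 0.
If it is in envelope 3 (prior 1/7): the presenter has 3 equally likely choices, so probability 1/3; weight (1/7)·(1/3) = 1/21.
If it is in envelope 4 (prior 1/7): the presenter has 2 equally likely choices, so probability 1/2; weight (1/7)·(1/2) = 1/14.
The weights sum to 11/42.
So P(the cheque in envelope 1 | the presenter opened envelope 2) = (1/7) / (11/42) = 6/11.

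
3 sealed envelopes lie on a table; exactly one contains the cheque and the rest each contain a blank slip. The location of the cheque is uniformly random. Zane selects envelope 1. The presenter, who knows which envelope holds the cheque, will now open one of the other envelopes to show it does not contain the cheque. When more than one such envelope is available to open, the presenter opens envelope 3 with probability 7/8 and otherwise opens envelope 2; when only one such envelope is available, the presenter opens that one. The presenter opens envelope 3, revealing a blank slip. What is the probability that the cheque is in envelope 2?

Condition on the true location of the cheque.
If it is in envelope 1 (prior 1/3): envelope 3 is available, opened with probability 7/8; weight (1/3)·(7/8) = 7/24.
If it is in envelope 2 (prior 1/3): only envelope 3 is available, probability 1; weight (1/3)·1 = 1/3.
If it is in envelope 3 (prior 1/3): the presenter opened envelope 3, so this case is ruled out; weight (1/3)·0 = 0.
The weights sum to 5/8.
So P(the cheque in envelope 2 | the presenter opened envelope 3) = (1/3) / (5/8) = 8/15.

8/15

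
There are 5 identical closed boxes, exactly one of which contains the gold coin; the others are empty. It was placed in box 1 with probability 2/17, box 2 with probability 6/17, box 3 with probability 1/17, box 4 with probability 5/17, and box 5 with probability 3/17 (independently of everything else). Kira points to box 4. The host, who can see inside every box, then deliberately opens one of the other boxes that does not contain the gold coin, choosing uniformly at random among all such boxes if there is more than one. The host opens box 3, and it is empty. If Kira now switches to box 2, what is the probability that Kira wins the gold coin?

Consider each possible location of the gold coin in turn.
If it is in box 1 (prior 2/17): the host has 3 equally likely choices, so probability 1/3; weight (2/17)·(1/3) = 2/51.
If it is in box 2 (prior 6/17): the host has 3 equally likely choices, so probability 1/3; weight (6/17)·(1/3) = 2/17.
If it is in box 3 (prior 1/17): the host opened box 3, so this case is ruled out; weight (1/17)·0 = 0.
If it is in box 4 (prior 5/17): the host has 4 equally likely choices, so probability 1/4; weight (5/17)·(1/4) = 5/68.
If it is in box 5 (prior 3/17): the host has 3 equally likely choices, so probability 1/3; weight (3/17)·(1/3) = 1/17.
The weights sum to 59/204.
So P(the gold coin in box 2 | the host opened box 3) = (2/17) / (59/204) = 24/59.

24/59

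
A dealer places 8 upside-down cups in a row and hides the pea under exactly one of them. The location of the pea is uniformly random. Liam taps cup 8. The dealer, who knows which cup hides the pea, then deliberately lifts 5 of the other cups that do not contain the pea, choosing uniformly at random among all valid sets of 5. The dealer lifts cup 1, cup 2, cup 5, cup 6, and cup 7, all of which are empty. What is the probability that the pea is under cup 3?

7/16

Consider each possible location of the pea in turn.
If it is under any of cups 1, 2, 5, 6, and 7 (prior 1/8 each): that cup was opened and seen not to hold the prize — ruled out; weight (1/8)·0 = 0 each.
If it is under either of cups 3 and 4 (prior 1/8 each): the dealer has 6 equally likely choices, so probability 1/6; weight (1/8)·(1/6) = 1/48 each.
If it is under cup 8 (prior 1/8): the dealer has 21 equally likely choices, so probability 1/21; weight (1/8)·(1/21) = 1/168.
The weights sum to 1/21.
So P(the pea under cup 3 | the dealer opened cup 1, cup 2, cup 5, cup 6, and cup 7) = (1/48) / (1/21) = 7/16.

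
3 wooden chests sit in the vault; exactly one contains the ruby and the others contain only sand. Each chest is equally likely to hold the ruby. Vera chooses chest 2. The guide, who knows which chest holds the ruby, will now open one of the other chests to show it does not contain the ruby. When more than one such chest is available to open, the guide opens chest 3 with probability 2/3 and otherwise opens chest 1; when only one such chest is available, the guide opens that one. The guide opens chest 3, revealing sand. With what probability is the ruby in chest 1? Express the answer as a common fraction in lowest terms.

Consider each possible location of the ruby in turn.
If it is in chest 1 (prior 1/3): only chest 3 is available, probability 1; weight (1/3)·1 = 1/3.
If it is in chest 2 (prior 1/3): chest 3 is available, opened with probability 2/3; weight (1/3)·(2/3) = 2/9.
If it is in chest 3 (prior 1/3): the guide opened chest 3, so this case is ruled out; weight (1/3)·0 = 0.
The weights sum to 5/9.
So P(the ruby in chest 1 | the guide opened chest 3) = (1/3) / (5/9) = 3/5.

3/5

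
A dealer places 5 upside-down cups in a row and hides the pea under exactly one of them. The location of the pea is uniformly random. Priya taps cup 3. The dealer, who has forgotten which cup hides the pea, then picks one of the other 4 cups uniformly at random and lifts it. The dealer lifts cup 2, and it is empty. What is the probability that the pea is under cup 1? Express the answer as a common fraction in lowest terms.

1/4

Because the dealer chose which cup to lift without knowing where the pea is, the choice is independent of the prize location. Learning that cup 2 does not hold the pea simply rules out that one location and leaves the remaining 4 cups still equally likely by symmetry.
So P(the pea under cup 1) = 1/4.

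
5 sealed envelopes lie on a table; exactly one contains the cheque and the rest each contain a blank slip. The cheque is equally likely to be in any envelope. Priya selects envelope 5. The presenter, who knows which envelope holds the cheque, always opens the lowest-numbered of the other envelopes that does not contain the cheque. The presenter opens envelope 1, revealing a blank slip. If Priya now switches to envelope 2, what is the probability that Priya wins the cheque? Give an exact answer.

Condition on the true location of the cheque.
If it is in envelope 1 (prior 1/5): the presenter opened envelope 1, so this case is ruled out; weight (1/5)·0 = 0.
If it is in any of envelopes 2, 3, 4, and 5 (prior 1/5 each): envelope 1 is the lowest-numbered option available, probability 1; weight (1/5)·1 = 1/5 each.
The weights sum to 4/5.
So P(the cheque in envelope 2 | the presenter opened envelope 1) = (1/5) / (4/5) = 1/4.

1/4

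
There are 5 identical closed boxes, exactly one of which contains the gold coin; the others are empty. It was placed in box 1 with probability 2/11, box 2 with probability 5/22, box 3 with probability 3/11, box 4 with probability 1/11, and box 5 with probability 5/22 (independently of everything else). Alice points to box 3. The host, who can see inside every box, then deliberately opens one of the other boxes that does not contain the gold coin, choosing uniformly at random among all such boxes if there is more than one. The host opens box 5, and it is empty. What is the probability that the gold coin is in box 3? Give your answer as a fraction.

Consider each possible location of the gold coin in turn.
If it is in box 1 (prior 2/11): the host has 3 equally likely choices, so probability 1/3; weight (2/11)·(1/3) = 2/33.
If it is in box 2 (prior 5/22): the host has 3 equally likely choices, so probability 1/3; weight (5/22)·(1/3) = 5/66.
If it is in box 3 (prior 3/11): the host has 4 equally likely choices, so probability 1/4; weight (3/11)·(1/4) = 3/44.
If it is in box 4 (prior 1/11): the host has 3 equally likely choices, so probability 1/3; weight (1/11)·(1/3) = 1/33.
If it is in box 5 (prior 5/22): the host opened box 5, so this case is ruled out; weight (5/22)·0 = 0.
The weights sum to 31/132.
So P(the gold coin in box 3 | the host opened box 5) = (3/44) / (31/132) = 9/31.

9/31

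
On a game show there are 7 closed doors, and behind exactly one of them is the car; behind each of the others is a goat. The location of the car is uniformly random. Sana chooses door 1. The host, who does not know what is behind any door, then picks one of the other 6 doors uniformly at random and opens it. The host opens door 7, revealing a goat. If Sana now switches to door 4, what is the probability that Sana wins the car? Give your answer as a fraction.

Consider each possible location of the car in turn.
If it is behind any of doors 1, 2, 3, 4, 5, and 6 (prior 1/7 each): the host picks door 7 with probability 1/6 regardless, and it is not the prize; weight (1/7)·(1/6) = 1/42 each.
If it is behind door 7 (prior 1/7): the host opened door 7, so this case is ruled out; weight (1/7)·0 = 0.
The weights sum to 1/7.
So P(the car behind door 4 | the host opened door 7) = (1/42) / (1/7) = 1/6.

1/6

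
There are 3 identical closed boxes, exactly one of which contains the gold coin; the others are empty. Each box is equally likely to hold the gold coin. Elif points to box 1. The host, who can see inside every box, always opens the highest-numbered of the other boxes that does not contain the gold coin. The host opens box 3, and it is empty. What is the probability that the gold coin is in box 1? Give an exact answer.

Apply Bayes' rule, conditioning on where the gold coin actually is.
If it is in either of boxes 1 and 2 (prior 1/3 each): box 3 is the highest-numbered option available, probability 1; weight (1/3)·1 = 1/3 each.
If it is in box 3 (prior 1/3): the host opened box 3, so this case is ruled out; weight (1/3)·0 = 0.
The weights sum to 2/3.
So P(the gold coin in box 1 | the host opened box 3) = (1/3) / (2/3) = 1/2.

1/2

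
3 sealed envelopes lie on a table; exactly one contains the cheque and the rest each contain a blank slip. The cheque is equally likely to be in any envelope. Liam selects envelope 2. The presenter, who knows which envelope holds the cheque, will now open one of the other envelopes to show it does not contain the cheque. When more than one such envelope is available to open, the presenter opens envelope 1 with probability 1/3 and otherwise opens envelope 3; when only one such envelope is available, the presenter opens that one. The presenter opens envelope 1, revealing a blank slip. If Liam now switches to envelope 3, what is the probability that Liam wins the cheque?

3/4

Condition on the true location of the cheque.
If it is in envelope 1 (prior 1/3): the presenter opened envelope 1, so this case is ruled out; weight (1/3)·0 = 0.
If it is in envelope 2 (prior 1/3): envelope 1 is available, opened with probability 1/3; weight (1/3)·(1/3) = 1/9.
If it is in envelope 3 (prior 1/3): only envelope 1 is available, probability 1; weight (1/3)·1 = 1/3.
The weights sum to 4/9.
So P(the cheque in envelope 3 | the presenter opened envelope 1) = (1/3) / (4/9) = 3/4.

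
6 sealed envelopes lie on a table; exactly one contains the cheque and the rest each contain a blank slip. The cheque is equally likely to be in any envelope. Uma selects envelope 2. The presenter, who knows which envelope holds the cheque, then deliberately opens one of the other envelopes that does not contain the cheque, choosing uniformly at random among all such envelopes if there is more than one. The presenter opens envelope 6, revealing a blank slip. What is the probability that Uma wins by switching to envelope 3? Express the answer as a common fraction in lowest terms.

Condition on the true location of the cheque.
If it is in any of envelopes 1, 3, 4, and 5 (prior 1/6 each): the presenter has 4 equally likely choices, so probability 1/4; weight (1/6)·(1/4) = 1/24 each.
If it is in envelope 2 (prior 1/6): the presenter has 5 equally likely choices, so probability 1/5; weight (1/6)·(1/5) = 1/30.
If it is in envelope 6 (prior 1/6): the presenter opened envelope 6, so this case is ruled out; weight (1/6)·0 = 0.
The weights sum to 1/5.
So P(the cheque in envelope 3 | the presenter opened envelope 6) = (1/24) / (1/5) = 5/24.

5/24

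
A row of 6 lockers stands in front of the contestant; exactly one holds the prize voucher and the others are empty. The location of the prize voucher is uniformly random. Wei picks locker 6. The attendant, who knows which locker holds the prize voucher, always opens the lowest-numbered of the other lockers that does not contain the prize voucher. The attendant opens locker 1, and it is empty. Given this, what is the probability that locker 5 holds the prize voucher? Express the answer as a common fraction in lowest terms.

1/5

Condition on the true location of the prize voucher.
If it is in locker 1 (prior 1/6): the attendant opened locker 1, so this case is ruled out; weight (1/6)·0 = 0.
If it is in any of lockers 2, 3, 4, 5, and 6 (prior 1/6 each): locker 1 is the lowest-numbered option available, probability 1; weight (1/6)·1 = 1/6 each.
The weights sum to 5/6.
So P(the prize voucher in locker 5 | the attendant opened locker 1) = (1/6) / (5/6) = 1/5.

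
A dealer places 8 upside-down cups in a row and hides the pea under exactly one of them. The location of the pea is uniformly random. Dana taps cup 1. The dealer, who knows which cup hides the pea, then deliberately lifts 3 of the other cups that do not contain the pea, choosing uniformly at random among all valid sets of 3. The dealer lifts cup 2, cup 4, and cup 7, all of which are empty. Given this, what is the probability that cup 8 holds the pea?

7/32

Condition on the true location of the pea.
If it is under cup 1 (prior 1/8): the dealer has 35 equally likely choices, so probability 1/35; weight (1/8)·(1/35) = 1/280.
If it is under any of cups 2, 4, and 7 (prior 1/8 each): that cup was opened and seen not to hold the prize — ruled out; weight (1/8)·0 = 0 each.
If it is under any of cups 3, 5, 6, and 8 (prior 1/8 each): the dealer has 20 equally likely choices, so probability 1/20; weight (1/8)·(1/20) = 1/160 each.
The weights sum to 1/35.
So P(the pea under cup 8 | the dealer opened cup 2, cup 4, and cup 7) = (1/160) / (1/35) = 7/32.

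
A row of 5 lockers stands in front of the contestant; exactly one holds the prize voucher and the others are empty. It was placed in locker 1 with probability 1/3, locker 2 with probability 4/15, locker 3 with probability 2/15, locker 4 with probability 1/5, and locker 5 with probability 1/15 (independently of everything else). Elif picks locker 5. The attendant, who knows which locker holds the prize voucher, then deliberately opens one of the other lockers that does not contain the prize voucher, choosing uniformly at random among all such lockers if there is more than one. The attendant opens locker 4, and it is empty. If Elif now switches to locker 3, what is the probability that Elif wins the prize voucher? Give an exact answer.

8/47

Consider each possible location of the prize voucher in turn.
If it is in locker 1 (prior 1/3): the attendant has 3 equally likely choices, so probability 1/3; weight (1/3)·(1/3) = 1/9.
If it is in locker 2 (prior 4/15): the attendant has 3 equally likely choices, so probability 1/3; weight (4/15)·(1/3) = 4/45.
If it is in locker 3 (prior 2/15): the attendant has 3 equally likely choices, so probability 1/3; weight (2/15)·(1/3) = 2/45.
If it is in locker 4 (prior 1/5): the attendant opened locker 4, so this case is ruled out; weight (1/5)·0 = 0.
If it is in locker 5 (prior 1/15): the attendant has 4 equally likely choices, so probability 1/4; weight (1/15)·(1/4) = 1/60.
The weights sum to 47/180.
So P(the prize voucher in locker 3 | the attendant opened locker 4) = (2/45) / (47/180) = 8/47.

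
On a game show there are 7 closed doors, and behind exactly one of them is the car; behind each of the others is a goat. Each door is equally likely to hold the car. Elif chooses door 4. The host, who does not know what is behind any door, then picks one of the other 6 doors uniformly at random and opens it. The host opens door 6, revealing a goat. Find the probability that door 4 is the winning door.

1/6

Apply Bayes' rule, conditioning on where the car actually is.
If it is behind any of doors 1, 2, 3, 4, 5, and 7 (prior 1/7 each): the host picks door 6 with probability 1/6 regardless, and it is not the prize; weight (1/7)·(1/6) = 1/42 each.
If it is behind door 6 (prior 1/7): the host opened door 6, so this case is ruled out; weight (1/7)·0 = 0.
The weights sum to 1/7.
So P(the car behind door 4 | the host opened door 6) = (1/42) / (1/7) = 1/6.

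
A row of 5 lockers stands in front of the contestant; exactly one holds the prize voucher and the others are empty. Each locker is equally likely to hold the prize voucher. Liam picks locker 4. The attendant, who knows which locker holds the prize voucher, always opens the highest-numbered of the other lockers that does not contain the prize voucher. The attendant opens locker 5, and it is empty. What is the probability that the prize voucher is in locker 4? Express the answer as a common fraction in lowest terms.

Consider each possible location of the prize voucher in turn.
If it is in any of lockers 1, 2, 3, and 4 (prior 1/5 each): locker 5 is the highest-numbered option available, probability 1; weight (1/5)·1 = 1/5 each.
If it is in locker 5 (prior 1/5): the attendant opened locker 5, so this case is ruled out; weight (1/5)·0 = 0.
The weights sum to 4/5.
So P(the prize voucher in locker 4 | the attendant opened locker 5) = (1/5) / (4/5) = 1/4.

1/4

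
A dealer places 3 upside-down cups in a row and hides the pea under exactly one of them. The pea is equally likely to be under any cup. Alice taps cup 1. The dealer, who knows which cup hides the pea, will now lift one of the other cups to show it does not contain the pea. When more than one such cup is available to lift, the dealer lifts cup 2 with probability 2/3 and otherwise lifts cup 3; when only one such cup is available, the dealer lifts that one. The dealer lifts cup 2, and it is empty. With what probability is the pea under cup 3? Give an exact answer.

3/5

Apply Bayes' rule, conditioning on where the pea actually is.
If it is under cup 1 (prior 1/3): cup 2 is available, opened with probability 2/3; weight (1/3)·(2/3) = 2/9.
If it is under cup 2 (prior 1/3): the dealer opened cup 2, so this case is ruled out; weight (1/3)·0 = 0.
If it is under cup 3 (prior 1/3): only cup 2 is available, probability 1; weight (1/3)·1 = 1/3.
The weights sum to 5/9.
So P(the pea under cup 3 | the dealer opened cup 2) = (1/3) / (5/9) = 3/5.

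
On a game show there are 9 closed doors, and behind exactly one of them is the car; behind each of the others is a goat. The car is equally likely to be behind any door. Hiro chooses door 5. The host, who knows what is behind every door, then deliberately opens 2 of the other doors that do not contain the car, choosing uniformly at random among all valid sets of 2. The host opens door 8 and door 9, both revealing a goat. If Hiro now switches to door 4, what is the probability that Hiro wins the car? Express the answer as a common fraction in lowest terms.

Condition on the true location of the car.
If it is behind any of doors 1, 2, 3, 4, 6, and 7 (prior 1/9 each): the host has 21 equally likely choices, so probability 1/21; weight (1/9)·(1/21) = 1/189 each.
If it is behind door 5 (prior 1/9): the host has 28 equally likely choices, so probability 1/28; weight (1/9)·(1/28) = 1/252.
If it is behind either of doors 8 and 9 (prior 1/9 each): that door was opened and seen not to hold the prize — ruled out; weight (1/9)·0 = 0 each.
The weights sum to 1/28.
So P(the car behind door 4 | the host opened door 8 and door 9) = (1/189) / (1/28) = 4/27.

4/27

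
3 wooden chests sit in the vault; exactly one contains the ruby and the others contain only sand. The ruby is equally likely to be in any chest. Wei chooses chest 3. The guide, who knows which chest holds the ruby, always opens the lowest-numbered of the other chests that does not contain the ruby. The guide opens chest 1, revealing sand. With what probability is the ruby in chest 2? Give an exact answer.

Consider each possible location of the ruby in turn.
If it is in chest 1 (prior 1/3): the guide opened chest 1, so this case is ruled out; weight (1/3)·0 = 0.
If it is in either of chests 2 and 3 (prior 1/3 each): chest 1 is the lowest-numbered option available, probability 1; weight (1/3)·1 = 1/3 each.
The weights sum to 2/3.
So P(the ruby in chest 2 | the guide opened chest 1) = (1/3) / (2/3) = 1/2.

1/2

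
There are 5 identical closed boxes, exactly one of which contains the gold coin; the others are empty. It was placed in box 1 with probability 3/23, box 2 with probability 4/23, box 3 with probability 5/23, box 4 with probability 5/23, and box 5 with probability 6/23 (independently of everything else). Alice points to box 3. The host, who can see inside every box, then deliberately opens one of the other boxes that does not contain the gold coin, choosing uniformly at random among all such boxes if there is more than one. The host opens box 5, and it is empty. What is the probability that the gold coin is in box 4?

Condition on the true location of the gold coin.
If it is in box 1 (prior 3/23): the host has 3 equally likely choices, so probability 1/3; weight (3/23)·(1/3) = 1/23.
If it is in box 2 (prior 4/23): the host has 3 equally likely choices, so probability 1/3; weight (4/23)·(1/3) = 4/69.
If it is in box 3 (prior 5/23): the host has 4 equally likely choices, so probability 1/4; weight (5/23)·(1/4) = 5/92.
If it is in box 4 (prior 5/23): the host has 3 equally likely choices, so probability 1/3; weight (5/23)·(1/3) = 5/69.
If it is in box 5 (prior 6/23): the host opened box 5, so this case is ruled out; weight (6/23)·0 = 0.
The weights sum to 21/92.
So P(the gold coin in box 4 | the host opened box 5) = (5/69) / (21/92) = 20/63.

20/63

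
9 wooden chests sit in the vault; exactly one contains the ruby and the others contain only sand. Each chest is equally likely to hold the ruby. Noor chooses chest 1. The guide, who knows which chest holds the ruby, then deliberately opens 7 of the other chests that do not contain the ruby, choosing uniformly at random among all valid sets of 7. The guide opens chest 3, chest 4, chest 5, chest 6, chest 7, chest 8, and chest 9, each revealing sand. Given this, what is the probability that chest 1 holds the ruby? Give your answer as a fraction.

Apply Bayes' rule, conditioning on where the ruby actually is.
If it is in chest 1 (prior 1/9): the guide has 8 equally likely choices, so probability 1/8; weight (1/9)·(1/8) = 1/72.
If it is in chest 2 (prior 1/9): the guide has no choice, probability 1; weight (1/9)·1 = 1/9.
If it is in any of chests 3, 4, 5, 6, 7, 8, and 9 (prior 1/9 each): that chest was opened and seen not to hold the prize — ruled out; weight (1/9)·0 = 0 each.
The weights sum to 1/8.
So P(the ruby in chest 1 | the guide opened chest 3, chest 4, chest 5, chest 6, chest 7, chest 8, and chest 9) = (1/72) / (1/8) = 1/9.

1/9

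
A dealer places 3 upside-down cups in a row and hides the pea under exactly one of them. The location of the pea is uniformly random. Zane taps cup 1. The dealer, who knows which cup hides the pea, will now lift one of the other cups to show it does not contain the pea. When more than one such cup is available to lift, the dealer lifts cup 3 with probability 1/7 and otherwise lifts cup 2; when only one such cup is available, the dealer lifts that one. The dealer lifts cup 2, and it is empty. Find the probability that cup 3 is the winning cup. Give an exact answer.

7/13

Consider each possible location of the pea in turn.
If it is under cup 1 (prior 1/3): cup 3 is available but not opened, probability 6/7; weight (1/3)·(6/7) = 2/7.
If it is under cup 2 (prior 1/3): the dealer opened cup 2, so this case is ruled out; weight (1/3)·0 = 0.
If it is under cup 3 (prior 1/3): only cup 2 is available, probability 1; weight (1/3)·1 = 1/3.
The weights sum to 13/21.
So P(the pea under cup 3 | the dealer opened cup 2) = (1/3) / (13/21) = 7/13.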